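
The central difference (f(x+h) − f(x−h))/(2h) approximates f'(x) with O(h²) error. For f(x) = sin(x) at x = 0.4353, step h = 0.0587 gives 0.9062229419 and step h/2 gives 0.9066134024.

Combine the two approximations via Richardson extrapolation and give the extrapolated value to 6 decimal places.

r = 2: numerator weight 4, denominator 3.
4×0.9066134024 = 3.6264536096; 3.6264536096 − 0.9062229419 = 2.7202306677
Divide by 2^2 − 1 = 3.
(4×0.9066134024 − 0.9062229419)/(4 − 1) = 0.9067435559
Shift from A(h/2): +0.0001301535.

0.906744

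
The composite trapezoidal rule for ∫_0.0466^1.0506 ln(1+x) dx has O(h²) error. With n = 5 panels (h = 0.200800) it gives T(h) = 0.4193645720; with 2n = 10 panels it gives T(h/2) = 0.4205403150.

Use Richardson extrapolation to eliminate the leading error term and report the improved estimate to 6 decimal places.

Order 2 gives 2^r = 4 and 2^r − 1 = 3.
4·0.4205403150 − 0.4193645720 = 1.2627966880
Denominator 4 − 1 = 3.
Result: 0.4209322293
Shift from A(h/2): +0.0003919143.

0.420932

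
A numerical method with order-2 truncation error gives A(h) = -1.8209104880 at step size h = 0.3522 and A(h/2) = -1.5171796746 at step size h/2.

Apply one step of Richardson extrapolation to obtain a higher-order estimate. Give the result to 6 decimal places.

r = 2: numerator weight 4, denominator 3.
A(h/2) − A(h) = -1.5171796746 − (-1.8209104880) = 0.3037308134
Correction (A(h/2) − A(h))/(4 − 1) = 0.3037308134/3 = 0.1012436045
R = -1.5171796746 + 0.1012436045 = -1.4159360701

-1.415936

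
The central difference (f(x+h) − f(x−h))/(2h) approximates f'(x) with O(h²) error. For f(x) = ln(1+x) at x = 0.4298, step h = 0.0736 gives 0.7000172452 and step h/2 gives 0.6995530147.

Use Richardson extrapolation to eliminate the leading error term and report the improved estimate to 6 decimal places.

0.699398

r = 2: numerator weight 4, denominator 3.
A(h/2) − A(h) = 0.6995530147 − 0.7000172452 = -0.0004642305
Correction (A(h/2) − A(h))/(4 − 1) = (-0.0004642305)/3 = -0.0001547435
R = 0.6995530147 − 0.0001547435 = 0.6993982712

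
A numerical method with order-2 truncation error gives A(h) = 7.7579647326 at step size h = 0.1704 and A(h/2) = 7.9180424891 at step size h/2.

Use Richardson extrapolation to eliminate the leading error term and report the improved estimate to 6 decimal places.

Leading term ∝ h^2; use weight 4 = 2^2.
2^2×A(h/2) = 31.6721699564; minus A(h) gives 23.9142052238.
23.9142052238 ÷ 3 = 7.9714017413

7.971402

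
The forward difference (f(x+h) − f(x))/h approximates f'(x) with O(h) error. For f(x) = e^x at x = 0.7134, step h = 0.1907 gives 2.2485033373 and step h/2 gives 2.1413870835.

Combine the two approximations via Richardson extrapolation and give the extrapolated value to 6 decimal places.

2.034271

Order 1 gives 2^r = 2 and 2^r − 1 = 1.
2*2.1413870835 = 4.2827741670; 4.2827741670 − 2.2485033373 = 2.0342708297
R = 2.0342708297/1 = 2.0342708297
Correction |R − A(h/2)| = 1.071e-01; gap |A(h/2) − A(h)| = 1.071e-01.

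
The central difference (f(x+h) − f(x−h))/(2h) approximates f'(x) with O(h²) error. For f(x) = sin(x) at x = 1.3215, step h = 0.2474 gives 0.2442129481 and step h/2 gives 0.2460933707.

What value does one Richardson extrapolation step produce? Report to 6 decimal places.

With r = 2 the leading error scales as h^2, so the weight is 2^2 = 4.
4·0.2460933707 − 0.2442129481 = 0.7401605347
Divide by 2^2 − 1 = 3.
R = 0.7401605347/3 = 0.2467201782

0.246720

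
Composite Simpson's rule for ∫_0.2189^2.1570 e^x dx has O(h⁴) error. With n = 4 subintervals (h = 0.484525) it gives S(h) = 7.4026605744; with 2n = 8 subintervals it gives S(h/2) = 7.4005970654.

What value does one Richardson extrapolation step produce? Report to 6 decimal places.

With r = 4 the leading error scales as h^4, so the weight is 2^4 = 16.
Top: 16(7.4005970654) − (7.4026605744) = 111.0068924720
R = 111.0068924720/15 = 7.4004594981

7.400459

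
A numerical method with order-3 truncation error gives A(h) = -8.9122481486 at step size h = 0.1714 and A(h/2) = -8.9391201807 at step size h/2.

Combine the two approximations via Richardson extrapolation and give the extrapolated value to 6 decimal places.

-8.942959

With r = 3 the leading error scales as h^3, so the weight is 2^3 = 8.
8×(-8.9391201807) = -71.5129614456; (-71.5129614456) − (-8.9122481486) = -62.6007132970
(8×(-8.9391201807) − (-8.9122481486))/(8 − 1) = -8.9429590424
Correction |R − A(h/2)| = 3.839e-03; gap |A(h/2) − A(h)| = 2.687e-02.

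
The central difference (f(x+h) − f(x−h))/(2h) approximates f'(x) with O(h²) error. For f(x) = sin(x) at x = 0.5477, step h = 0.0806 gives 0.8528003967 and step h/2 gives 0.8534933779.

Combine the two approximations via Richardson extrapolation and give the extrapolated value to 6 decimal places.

Order 2 gives 2^r = 4 and 2^r − 1 = 3.
2^2·A(h/2) = 3.4139735116; minus A(h) gives 2.5611731149.
Denominator 4 − 1 = 3.
Result: 0.8537243716

0.853724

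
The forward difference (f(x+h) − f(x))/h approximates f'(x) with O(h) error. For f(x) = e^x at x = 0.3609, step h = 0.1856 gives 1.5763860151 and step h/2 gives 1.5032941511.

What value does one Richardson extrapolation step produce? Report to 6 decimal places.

Order 1 gives 2^r = 2 and 2^r − 1 = 1.
Difference of the inputs: 1.5032941511 − 1.5763860151 = -0.0730918640
Correction (A(h/2) − A(h))/(2 − 1) = (-0.0730918640)/1 = -0.0730918640
R = A(h/2) + (A(h/2) − A(h))/1 = 1.5032941511 − 0.0730918640 = 1.4302022871
Shift from A(h/2): −0.0730918640.

1.430202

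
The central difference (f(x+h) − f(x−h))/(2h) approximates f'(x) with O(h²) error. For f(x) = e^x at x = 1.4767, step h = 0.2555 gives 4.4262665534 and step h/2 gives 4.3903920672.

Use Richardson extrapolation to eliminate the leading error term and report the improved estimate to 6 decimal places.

Method order is 2; weight 2^2 = 4.
Top: 4(4.3903920672) − (4.4262665534) = 13.1353017154
13.1353017154 ÷ 3 = 4.3784339051
Gap between inputs: 3.587e-02; correction applied: −0.0119581621.

4.378434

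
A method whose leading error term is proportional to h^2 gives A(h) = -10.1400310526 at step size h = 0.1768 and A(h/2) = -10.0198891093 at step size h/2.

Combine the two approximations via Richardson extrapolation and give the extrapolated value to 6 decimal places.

r = 2, so 2^r = 4.
Top: 4(-10.0198891093) − (-10.1400310526) = -29.9395253846
Extrapolated: (-29.9395253846) / 3 = -9.9798417949

-9.979842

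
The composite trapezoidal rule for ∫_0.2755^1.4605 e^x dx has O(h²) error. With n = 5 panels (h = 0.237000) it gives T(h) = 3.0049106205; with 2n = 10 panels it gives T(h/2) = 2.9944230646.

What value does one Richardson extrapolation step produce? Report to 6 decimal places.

Leading term ∝ h^2; use weight 4 = 2^2.
Difference of the inputs: 2.9944230646 − 3.0049106205 = -0.0104875559
Divide by 2^2 − 1 = 3: (-0.0104875559)/3 = -0.0034958520
R = A(h/2) + (A(h/2) − A(h))/3 = 2.9944230646 − 0.0034958520 = 2.9909272126

2.990927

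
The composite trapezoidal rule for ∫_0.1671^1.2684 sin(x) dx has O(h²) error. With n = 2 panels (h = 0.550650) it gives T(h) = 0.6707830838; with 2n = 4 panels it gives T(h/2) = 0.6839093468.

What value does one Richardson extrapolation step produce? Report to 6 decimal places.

0.688285

With r = 2 the leading error scales as h^2, so the weight is 2^2 = 4.
4 × 0.6839093468 − 0.6707830838 = 2.0648543034
(4 × 0.6839093468 − 0.6707830838)/(4 − 1) = 0.6882847678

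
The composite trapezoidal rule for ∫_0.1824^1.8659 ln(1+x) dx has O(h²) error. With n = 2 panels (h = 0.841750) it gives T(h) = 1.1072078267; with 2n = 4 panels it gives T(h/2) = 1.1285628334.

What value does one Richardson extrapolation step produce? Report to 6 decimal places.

1.135681

The method has order 2: 2^2 = 4.
Numerator 4 × A(h/2) − A(h) = 4 × 1.1285628334 − 1.1072078267 = 3.4070435069
Denominator 4 − 1 = 3.
So the Richardson estimate is 1.1356811690.
Shift from A(h/2): +0.0071183356.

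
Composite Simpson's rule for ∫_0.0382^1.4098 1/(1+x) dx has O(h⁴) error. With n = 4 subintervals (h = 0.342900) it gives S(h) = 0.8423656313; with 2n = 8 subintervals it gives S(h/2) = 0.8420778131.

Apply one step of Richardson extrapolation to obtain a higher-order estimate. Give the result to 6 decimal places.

r = 4: numerator weight 16, denominator 15.
16·0.8420778131 = 13.4732450096; 13.4732450096 − 0.8423656313 = 12.6308793783
Divide by 2^4 − 1 = 15.
(16·0.8420778131 − 0.8423656313)/(16 − 1) = 0.8420586252

0.842059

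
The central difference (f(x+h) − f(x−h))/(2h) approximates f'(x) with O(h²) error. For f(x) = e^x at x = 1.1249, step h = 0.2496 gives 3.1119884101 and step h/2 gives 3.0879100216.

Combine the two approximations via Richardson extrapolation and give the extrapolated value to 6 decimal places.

The method has order 2: 2^2 = 4.
4 × 3.0879100216 − 3.1119884101 = 9.2396516763
(4 × 3.0879100216 − 3.1119884101)/(4 − 1) = 3.0798838921
Gap between inputs: 2.408e-02; correction applied: −0.0080261295.

3.079884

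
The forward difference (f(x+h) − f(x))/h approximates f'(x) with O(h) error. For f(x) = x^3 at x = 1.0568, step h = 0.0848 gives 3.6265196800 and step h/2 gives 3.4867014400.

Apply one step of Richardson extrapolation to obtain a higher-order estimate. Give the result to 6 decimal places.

Method order is 1; weight 2^1 = 2.
A(h/2) − A(h) = 3.4867014400 − 3.6265196800 = -0.1398182400
Correction (A(h/2) − A(h))/(2 − 1) = (-0.1398182400)/1 = -0.1398182400
R = A(h/2) + (A(h/2) − A(h))/1 = 3.4867014400 − 0.1398182400 = 3.3468832000
Correction |R − A(h/2)| = 1.398e-01; gap |A(h/2) − A(h)| = 1.398e-01.

3.346883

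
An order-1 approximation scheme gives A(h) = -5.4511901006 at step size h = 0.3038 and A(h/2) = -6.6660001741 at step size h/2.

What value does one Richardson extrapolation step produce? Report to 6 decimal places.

-7.880810

r = 1, so 2^r = 2.
2·(-6.6660001741) − (-5.4511901006) = -7.8808102476
(2·(-6.6660001741) − (-5.4511901006))/(2 − 1) = -7.8808102476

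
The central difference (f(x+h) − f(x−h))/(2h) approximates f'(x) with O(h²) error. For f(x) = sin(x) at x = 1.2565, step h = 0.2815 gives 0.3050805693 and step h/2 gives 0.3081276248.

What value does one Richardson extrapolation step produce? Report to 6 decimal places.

0.309143

Method order is 2; weight 2^2 = 4.
Weighted: 1.2325104992 − 0.3050805693 = 0.9274299299
Denominator 4 − 1 = 3.
Extrapolated: 0.9274299299 / 3 = 0.3091433100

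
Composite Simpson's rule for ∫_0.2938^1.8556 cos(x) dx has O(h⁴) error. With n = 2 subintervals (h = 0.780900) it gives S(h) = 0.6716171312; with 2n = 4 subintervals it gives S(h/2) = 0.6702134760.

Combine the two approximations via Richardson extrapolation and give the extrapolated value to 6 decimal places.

Leading term ∝ h^4; use weight 16 = 2^4.
16 × 0.6702134760 = 10.7234156160; 10.7234156160 − 0.6716171312 = 10.0517984848
(16 × 0.6702134760 − 0.6716171312)/(16 − 1) = 0.6701198990

0.670120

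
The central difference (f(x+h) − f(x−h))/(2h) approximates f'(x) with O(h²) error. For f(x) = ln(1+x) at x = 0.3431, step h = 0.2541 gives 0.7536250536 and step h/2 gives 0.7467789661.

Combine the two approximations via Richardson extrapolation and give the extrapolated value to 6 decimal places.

0.744497

r = 2, so 2^r = 4.
4 × 0.7467789661 = 2.9871158644; subtract 0.7536250536 → 2.2334908108
(4 × 0.7467789661 − 0.7536250536)/(4 − 1) = 0.7444969369
Gap between inputs: 6.846e-03; correction applied: −0.0022820292.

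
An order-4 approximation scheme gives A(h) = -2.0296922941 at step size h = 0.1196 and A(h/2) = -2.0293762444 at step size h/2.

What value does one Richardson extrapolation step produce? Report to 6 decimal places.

Method order is 4; weight 2^4 = 16.
16*(-2.0293762444) = -32.4700199104; (-32.4700199104) − (-2.0296922941) = -30.4403276163
(-30.4403276163) ÷ 15 = -2.0293551744

-2.029355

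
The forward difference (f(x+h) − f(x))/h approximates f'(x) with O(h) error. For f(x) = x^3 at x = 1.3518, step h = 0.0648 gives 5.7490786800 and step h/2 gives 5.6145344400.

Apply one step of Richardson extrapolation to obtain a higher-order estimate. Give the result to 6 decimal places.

5.479990

Order 1 gives 2^r = 2 and 2^r − 1 = 1.
A(h/2) − A(h) = 5.6145344400 − 5.7490786800 = -0.1345442400
Correction (A(h/2) − A(h))/(2 − 1) = (-0.1345442400)/1 = -0.1345442400
R = A(h/2) + (A(h/2) − A(h))/1 = 5.6145344400 − 0.1345442400 = 5.4799902000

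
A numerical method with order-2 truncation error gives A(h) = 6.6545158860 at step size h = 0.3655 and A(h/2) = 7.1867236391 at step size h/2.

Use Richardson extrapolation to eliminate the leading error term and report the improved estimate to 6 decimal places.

7.364126

With r = 2 the leading error scales as h^2, so the weight is 2^2 = 4.
4·7.1867236391 − 6.6545158860 = 22.0923786704
R = 22.0923786704/3 = 7.3641262235
Shift from A(h/2): +0.1774025844.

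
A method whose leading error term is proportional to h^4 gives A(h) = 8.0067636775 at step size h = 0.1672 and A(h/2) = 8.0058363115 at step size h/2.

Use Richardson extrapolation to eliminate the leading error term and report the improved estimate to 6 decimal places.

8.005774

With r = 4 the leading error scales as h^4, so the weight is 2^4 = 16.
2^4·A(h/2) = 128.0933809840; minus A(h) gives 120.0866173065.
120.0866173065 ÷ 15 = 8.0057744871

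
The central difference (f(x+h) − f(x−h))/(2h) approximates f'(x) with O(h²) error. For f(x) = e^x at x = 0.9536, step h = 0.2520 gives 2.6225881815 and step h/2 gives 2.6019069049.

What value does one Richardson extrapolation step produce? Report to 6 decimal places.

2.595013

r = 2: numerator weight 4, denominator 3.
4*2.6019069049 = 10.4076276196; 10.4076276196 − 2.6225881815 = 7.7850394381
Divide by 2^2 − 1 = 3.
Result: 2.5950131460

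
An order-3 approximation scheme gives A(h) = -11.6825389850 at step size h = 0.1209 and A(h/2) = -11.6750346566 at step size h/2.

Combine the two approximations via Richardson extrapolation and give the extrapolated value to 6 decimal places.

The method has order 3: 2^3 = 8.
8*(-11.6750346566) − (-11.6825389850) = -81.7177382678
(8*(-11.6750346566) − (-11.6825389850))/(8 − 1) = -11.6739626097

-11.673963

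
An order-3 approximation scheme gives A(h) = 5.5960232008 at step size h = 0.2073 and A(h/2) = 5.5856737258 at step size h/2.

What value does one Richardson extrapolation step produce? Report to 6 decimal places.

With r = 3 the leading error scales as h^3, so the weight is 2^3 = 8.
8 × 5.5856737258 − 5.5960232008 = 39.0893666056
Extrapolated: 39.0893666056 / 7 = 5.5841952294
Shift from A(h/2): −0.0014784964.

5.584195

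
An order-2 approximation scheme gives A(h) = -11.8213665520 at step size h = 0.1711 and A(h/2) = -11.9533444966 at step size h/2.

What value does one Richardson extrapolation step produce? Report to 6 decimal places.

r = 2: numerator weight 4, denominator 3.
Difference of the inputs: -11.9533444966 − (-11.8213665520) = -0.1319779446
Correction (A(h/2) − A(h))/(4 − 1) = (-0.1319779446)/3 = -0.0439926482
R = -11.9533444966 − 0.0439926482 = -11.9973371448
Correction |R − A(h/2)| = 4.399e-02; gap |A(h/2) − A(h)| = 1.320e-01.

-11.997337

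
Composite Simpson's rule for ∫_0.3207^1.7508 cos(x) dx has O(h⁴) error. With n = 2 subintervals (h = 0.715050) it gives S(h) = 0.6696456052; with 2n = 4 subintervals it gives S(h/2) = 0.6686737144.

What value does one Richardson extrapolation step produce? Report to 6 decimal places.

0.668609

With r = 4 the leading error scales as h^4, so the weight is 2^4 = 16.
A(h/2) − A(h) = 0.6686737144 − 0.6696456052 = -0.0009718908
Correction (A(h/2) − A(h))/(16 − 1) = (-0.0009718908)/15 = -0.0000647927
R = 0.6686737144 − 0.0000647927 = 0.6686089217
Correction |R − A(h/2)| = 6.479e-05; gap |A(h/2) − A(h)| = 9.719e-04.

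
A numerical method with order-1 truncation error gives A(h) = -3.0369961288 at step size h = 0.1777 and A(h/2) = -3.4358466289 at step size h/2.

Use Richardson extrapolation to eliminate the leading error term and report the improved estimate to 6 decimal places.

Error is O(h^1); halving h shrinks it by 2^1 = 2.
Numerator 2 × A(h/2) − A(h) = 2 × (-3.4358466289) − (-3.0369961288) = -3.8346971290
Extrapolated: (-3.8346971290) / 1 = -3.8346971290
Shift from A(h/2): −0.3988505001.

-3.834697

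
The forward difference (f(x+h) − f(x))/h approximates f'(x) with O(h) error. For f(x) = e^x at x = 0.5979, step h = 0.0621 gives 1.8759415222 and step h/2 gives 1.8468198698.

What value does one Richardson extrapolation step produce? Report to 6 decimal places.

1.817698

r = 1: numerator weight 2, denominator 1.
Top: 2(1.8468198698) − (1.8759415222) = 1.8176982174
1.8176982174 ÷ 1 = 1.8176982174
Shift from A(h/2): −0.0291216524.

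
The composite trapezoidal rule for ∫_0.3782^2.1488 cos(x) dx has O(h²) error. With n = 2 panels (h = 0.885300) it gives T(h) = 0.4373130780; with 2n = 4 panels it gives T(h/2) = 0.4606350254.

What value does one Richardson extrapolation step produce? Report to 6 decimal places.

0.468409

Order 2 gives 2^r = 4 and 2^r − 1 = 3.
Top: 4(0.4606350254) − (0.4373130780) = 1.4052270236
R = 1.4052270236/3 = 0.4684090079
Correction |R − A(h/2)| = 7.774e-03; gap |A(h/2) − A(h)| = 2.332e-02.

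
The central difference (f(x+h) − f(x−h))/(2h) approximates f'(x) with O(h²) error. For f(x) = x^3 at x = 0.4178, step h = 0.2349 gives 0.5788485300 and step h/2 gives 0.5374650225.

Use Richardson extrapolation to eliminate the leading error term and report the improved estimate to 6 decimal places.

0.523671

Order 2 gives 2^r = 4 and 2^r − 1 = 3.
4·0.5374650225 − 0.5788485300 = 1.5710115600
1.5710115600 ÷ 3 = 0.5236705200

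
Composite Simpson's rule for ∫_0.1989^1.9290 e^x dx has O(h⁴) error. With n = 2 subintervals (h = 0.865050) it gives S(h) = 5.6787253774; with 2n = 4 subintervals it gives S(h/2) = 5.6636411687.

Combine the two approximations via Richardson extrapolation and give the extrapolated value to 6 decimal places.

5.662636

The method has order 4: 2^4 = 16.
16*5.6636411687 − 5.6787253774 = 84.9395333218
Divide by 2^4 − 1 = 15.
So the Richardson estimate is 5.6626355548.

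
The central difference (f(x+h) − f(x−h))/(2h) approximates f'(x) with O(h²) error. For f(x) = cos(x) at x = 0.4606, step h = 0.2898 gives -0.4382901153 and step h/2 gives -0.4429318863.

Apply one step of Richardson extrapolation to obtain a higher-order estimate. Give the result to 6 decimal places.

-0.444479

Method order is 2; weight 2^2 = 4.
A(h/2) − A(h) = -0.4429318863 − (-0.4382901153) = -0.0046417710
Divide by 2^2 − 1 = 3: (-0.0046417710)/3 = -0.0015472570
R = -0.4429318863 − 0.0015472570 = -0.4444791433
Correction |R − A(h/2)| = 1.547e-03; gap |A(h/2) − A(h)| = 4.642e-03.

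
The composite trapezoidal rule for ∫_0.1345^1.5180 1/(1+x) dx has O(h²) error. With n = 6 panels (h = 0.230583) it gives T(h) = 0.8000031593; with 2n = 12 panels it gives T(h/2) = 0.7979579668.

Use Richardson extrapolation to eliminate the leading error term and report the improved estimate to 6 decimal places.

r = 2: numerator weight 4, denominator 3.
A(h/2) − A(h) = 0.7979579668 − 0.8000031593 = -0.0020451925
Correction (A(h/2) − A(h))/(4 − 1) = (-0.0020451925)/3 = -0.0006817308
R = A(h/2) + (A(h/2) − A(h))/3 = 0.7979579668 − 0.0006817308 = 0.7972762360
Gap between inputs: 2.045e-03; correction applied: −0.0006817308.

0.797276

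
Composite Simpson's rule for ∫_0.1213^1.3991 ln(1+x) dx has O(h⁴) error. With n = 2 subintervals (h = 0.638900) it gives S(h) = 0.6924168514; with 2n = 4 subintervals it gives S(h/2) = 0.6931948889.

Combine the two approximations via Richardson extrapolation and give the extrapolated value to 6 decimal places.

0.693247

Order 4 gives 2^r = 16 and 2^r − 1 = 15.
Top: 16(0.6931948889) − (0.6924168514) = 10.3987013710
Divide by 2^4 − 1 = 15.
Result: 0.6932467581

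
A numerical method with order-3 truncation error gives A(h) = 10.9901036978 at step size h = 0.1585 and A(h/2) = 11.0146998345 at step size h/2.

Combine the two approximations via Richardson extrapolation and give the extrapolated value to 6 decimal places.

11.018214

r = 3, so 2^r = 8.
A(h/2) − A(h) = 11.0146998345 − 10.9901036978 = 0.0245961367
Correction (A(h/2) − A(h))/(8 − 1) = 0.0245961367/7 = 0.0035137338
R = 11.0146998345 + 0.0035137338 = 11.0182135683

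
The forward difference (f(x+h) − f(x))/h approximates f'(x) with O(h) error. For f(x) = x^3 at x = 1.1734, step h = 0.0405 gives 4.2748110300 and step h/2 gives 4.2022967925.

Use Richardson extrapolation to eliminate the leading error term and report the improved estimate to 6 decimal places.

4.129783

The method has order 1: 2^1 = 2.
Top: 2(4.2022967925) − (4.2748110300) = 4.1297825550
Extrapolated: 4.1297825550 / 1 = 4.1297825550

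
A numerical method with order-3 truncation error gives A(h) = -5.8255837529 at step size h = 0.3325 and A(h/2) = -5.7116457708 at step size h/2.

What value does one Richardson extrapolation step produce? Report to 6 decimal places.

-5.695369

Leading term ∝ h^3; use weight 8 = 2^3.
Top: 8(-5.7116457708) − (-5.8255837529) = -39.8675824135
Divide by 2^3 − 1 = 7.
Extrapolated: (-39.8675824135) / 7 = -5.6953689162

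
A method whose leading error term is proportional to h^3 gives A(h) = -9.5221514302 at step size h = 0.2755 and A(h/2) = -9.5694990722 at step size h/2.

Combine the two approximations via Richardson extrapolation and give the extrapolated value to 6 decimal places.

-9.576263

Order 3 gives 2^r = 8 and 2^r − 1 = 7.
8×(-9.5694990722) = -76.5559925776; (-76.5559925776) − (-9.5221514302) = -67.0338411474
R = (-67.0338411474)/7 = -9.5762630211
Shift from A(h/2): −0.0067639489.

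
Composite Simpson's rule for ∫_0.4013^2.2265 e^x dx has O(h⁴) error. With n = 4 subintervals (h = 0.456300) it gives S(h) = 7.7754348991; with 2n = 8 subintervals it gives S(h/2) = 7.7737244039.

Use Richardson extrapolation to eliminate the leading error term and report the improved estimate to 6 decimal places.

7.773610

The method has order 4: 2^4 = 16.
A(h/2) − A(h) = 7.7737244039 − 7.7754348991 = -0.0017104952
Correction (A(h/2) − A(h))/(16 − 1) = (-0.0017104952)/15 = -0.0001140330
R = A(h/2) + (A(h/2) − A(h))/15 = 7.7737244039 − 0.0001140330 = 7.7736103709
Shift from A(h/2): −0.0001140330.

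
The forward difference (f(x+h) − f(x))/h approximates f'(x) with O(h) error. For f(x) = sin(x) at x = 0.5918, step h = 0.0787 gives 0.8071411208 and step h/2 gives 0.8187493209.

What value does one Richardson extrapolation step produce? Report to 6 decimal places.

With r = 1 the leading error scales as h^1, so the weight is 2^1 = 2.
Weighted: 1.6374986418 − 0.8071411208 = 0.8303575210
R = 0.8303575210/1 = 0.8303575210

0.830358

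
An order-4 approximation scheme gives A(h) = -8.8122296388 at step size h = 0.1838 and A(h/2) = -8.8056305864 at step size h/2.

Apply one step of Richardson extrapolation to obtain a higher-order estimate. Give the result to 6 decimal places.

Method order is 4; weight 2^4 = 16.
16·(-8.8056305864) = -140.8900893824; (-140.8900893824) − (-8.8122296388) = -132.0778597436
Denominator 16 − 1 = 15.
R = (-132.0778597436)/15 = -8.8051906496
Shift from A(h/2): +0.0004399368.

-8.805191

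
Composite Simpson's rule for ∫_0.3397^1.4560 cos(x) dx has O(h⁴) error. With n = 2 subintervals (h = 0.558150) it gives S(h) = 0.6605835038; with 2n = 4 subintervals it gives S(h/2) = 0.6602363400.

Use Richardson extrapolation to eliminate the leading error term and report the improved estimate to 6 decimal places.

With r = 4 the leading error scales as h^4, so the weight is 2^4 = 16.
Weighted: 10.5637814400 − 0.6605835038 = 9.9031979362
Extrapolated: 9.9031979362 / 15 = 0.6602131957
Shift from A(h/2): −0.0000231443.

0.660213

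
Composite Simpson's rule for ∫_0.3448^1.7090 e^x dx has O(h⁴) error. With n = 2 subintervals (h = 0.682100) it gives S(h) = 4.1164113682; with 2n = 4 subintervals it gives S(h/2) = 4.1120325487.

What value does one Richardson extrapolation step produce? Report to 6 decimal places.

4.111741

Leading term ∝ h^4; use weight 16 = 2^4.
Weighted: 65.7925207792 − 4.1164113682 = 61.6761094110
Extrapolated: 61.6761094110 / 15 = 4.1117406274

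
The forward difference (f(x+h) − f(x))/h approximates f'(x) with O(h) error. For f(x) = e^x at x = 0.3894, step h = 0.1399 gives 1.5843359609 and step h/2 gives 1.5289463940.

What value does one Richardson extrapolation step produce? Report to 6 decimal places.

Error is O(h^1); halving h shrinks it by 2^1 = 2.
2·1.5289463940 = 3.0578927880; 3.0578927880 − 1.5843359609 = 1.4735568271
Extrapolated: 1.4735568271 / 1 = 1.4735568271
Correction |R − A(h/2)| = 5.539e-02; gap |A(h/2) − A(h)| = 5.539e-02.

1.473557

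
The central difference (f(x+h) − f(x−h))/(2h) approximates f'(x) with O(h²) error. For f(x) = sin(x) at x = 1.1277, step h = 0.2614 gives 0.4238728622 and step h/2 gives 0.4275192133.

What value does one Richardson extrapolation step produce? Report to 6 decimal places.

0.428735

With r = 2 the leading error scales as h^2, so the weight is 2^2 = 4.
4*0.4275192133 = 1.7100768532; subtract 0.4238728622 → 1.2862039910
R = 1.2862039910/3 = 0.4287346637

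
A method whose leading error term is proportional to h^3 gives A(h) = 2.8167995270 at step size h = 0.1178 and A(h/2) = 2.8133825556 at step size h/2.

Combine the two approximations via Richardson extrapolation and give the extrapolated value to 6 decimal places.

Order 3 gives 2^r = 8 and 2^r − 1 = 7.
8*2.8133825556 = 22.5070604448; subtract 2.8167995270 → 19.6902609178
19.6902609178 ÷ 7 = 2.8128944168
Correction |R − A(h/2)| = 4.881e-04; gap |A(h/2) − A(h)| = 3.417e-03.

2.812894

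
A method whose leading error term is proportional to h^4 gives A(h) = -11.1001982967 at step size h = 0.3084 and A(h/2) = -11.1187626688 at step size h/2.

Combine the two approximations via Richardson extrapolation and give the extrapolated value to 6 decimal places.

-11.120000

Leading term ∝ h^4; use weight 16 = 2^4.
16 × (-11.1187626688) − (-11.1001982967) = -166.8000044041
Divide by 2^4 − 1 = 15.
(-166.8000044041) ÷ 15 = -11.1200002936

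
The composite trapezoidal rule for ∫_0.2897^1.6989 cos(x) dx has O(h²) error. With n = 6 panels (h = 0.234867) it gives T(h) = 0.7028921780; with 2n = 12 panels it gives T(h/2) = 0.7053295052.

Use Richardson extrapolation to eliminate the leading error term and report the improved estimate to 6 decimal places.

Order 2 gives 2^r = 4 and 2^r − 1 = 3.
Weighted: 2.8213180208 − 0.7028921780 = 2.1184258428
Divide by 2^2 − 1 = 3.
So the Richardson estimate is 0.7061419476.

0.706142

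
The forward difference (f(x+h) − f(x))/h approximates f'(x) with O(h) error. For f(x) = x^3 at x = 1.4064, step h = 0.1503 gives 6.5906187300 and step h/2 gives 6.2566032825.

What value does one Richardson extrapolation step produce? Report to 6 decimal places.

Leading term ∝ h^1; use weight 2 = 2^1.
2 × 6.2566032825 − 6.5906187300 = 5.9225878350
R = 5.9225878350/1 = 5.9225878350
Shift from A(h/2): −0.3340154475.

5.922588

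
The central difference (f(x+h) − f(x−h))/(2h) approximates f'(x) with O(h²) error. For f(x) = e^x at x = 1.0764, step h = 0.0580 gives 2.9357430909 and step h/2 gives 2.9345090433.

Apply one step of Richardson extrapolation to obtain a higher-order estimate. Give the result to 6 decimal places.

Error is O(h^2); halving h shrinks it by 2^2 = 4.
2^2*A(h/2) = 11.7380361732; minus A(h) gives 8.8022930823.
R = 8.8022930823/3 = 2.9340976941
Correction |R − A(h/2)| = 4.113e-04; gap |A(h/2) − A(h)| = 1.234e-03.

2.934098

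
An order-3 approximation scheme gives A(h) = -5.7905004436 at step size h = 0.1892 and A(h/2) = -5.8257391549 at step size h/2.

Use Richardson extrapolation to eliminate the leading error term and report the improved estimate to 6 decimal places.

With r = 3 the leading error scales as h^3, so the weight is 2^3 = 8.
8*(-5.8257391549) = -46.6059132392; (-46.6059132392) − (-5.7905004436) = -40.8154127956
Extrapolated: (-40.8154127956) / 7 = -5.8307732565
Shift from A(h/2): −0.0050341016.

-5.830773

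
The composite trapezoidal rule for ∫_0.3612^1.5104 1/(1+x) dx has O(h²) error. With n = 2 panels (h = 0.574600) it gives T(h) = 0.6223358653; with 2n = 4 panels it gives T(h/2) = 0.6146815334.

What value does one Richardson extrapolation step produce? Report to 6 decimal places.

0.612130

Method order is 2; weight 2^2 = 4.
Top: 4(0.6146815334) − (0.6223358653) = 1.8363902683
1.8363902683 ÷ 3 = 0.6121300894
Shift from A(h/2): −0.0025514440.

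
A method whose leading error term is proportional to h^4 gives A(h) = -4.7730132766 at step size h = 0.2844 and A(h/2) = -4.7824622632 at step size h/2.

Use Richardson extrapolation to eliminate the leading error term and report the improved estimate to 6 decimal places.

-4.783092

The method has order 4: 2^4 = 16.
Numerator 16 × A(h/2) − A(h) = 16 × (-4.7824622632) − (-4.7730132766) = -71.7463829346
(-71.7463829346) ÷ 15 = -4.7830921956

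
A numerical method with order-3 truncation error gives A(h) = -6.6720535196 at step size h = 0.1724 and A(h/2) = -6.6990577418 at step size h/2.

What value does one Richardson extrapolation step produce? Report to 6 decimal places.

-6.702915

r = 3: numerator weight 8, denominator 7.
Difference of the inputs: -6.6990577418 − (-6.6720535196) = -0.0270042222
Correction (A(h/2) − A(h))/(8 − 1) = (-0.0270042222)/7 = -0.0038577460
R = A(h/2) + (A(h/2) − A(h))/7 = -6.6990577418 − 0.0038577460 = -6.7029154878
Correction |R − A(h/2)| = 3.858e-03; gap |A(h/2) − A(h)| = 2.700e-02.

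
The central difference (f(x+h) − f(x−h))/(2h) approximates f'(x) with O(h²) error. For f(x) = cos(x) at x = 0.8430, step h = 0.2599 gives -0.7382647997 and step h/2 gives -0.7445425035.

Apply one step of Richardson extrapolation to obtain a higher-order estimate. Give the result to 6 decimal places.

-0.746635

r = 2, so 2^r = 4.
4 × (-0.7445425035) − (-0.7382647997) = -2.2399052143
Divide by 2^2 − 1 = 3.
(4 × (-0.7445425035) − (-0.7382647997))/(4 − 1) = -0.7466350714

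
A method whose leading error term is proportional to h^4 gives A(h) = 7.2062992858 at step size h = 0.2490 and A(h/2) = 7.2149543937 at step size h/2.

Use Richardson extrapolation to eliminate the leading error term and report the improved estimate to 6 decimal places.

Order 4 gives 2^r = 16 and 2^r − 1 = 15.
16·7.2149543937 = 115.4392702992; 115.4392702992 − 7.2062992858 = 108.2329710134
Divide by 2^4 − 1 = 15.
So the Richardson estimate is 7.2155314009.
Gap between inputs: 8.655e-03; correction applied: +0.0005770072.

7.215531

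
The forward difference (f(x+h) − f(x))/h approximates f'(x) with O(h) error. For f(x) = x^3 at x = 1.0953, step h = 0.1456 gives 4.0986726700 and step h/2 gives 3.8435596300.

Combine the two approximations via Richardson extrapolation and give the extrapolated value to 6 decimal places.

3.588447

The method has order 1: 2^1 = 2.
2×3.8435596300 − 4.0986726700 = 3.5884465900
Extrapolated: 3.5884465900 / 1 = 3.5884465900
Correction |R − A(h/2)| = 2.551e-01; gap |A(h/2) − A(h)| = 2.551e-01.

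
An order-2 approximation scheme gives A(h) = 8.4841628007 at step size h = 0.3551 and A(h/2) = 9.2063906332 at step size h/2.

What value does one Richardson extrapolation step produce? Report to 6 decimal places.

9.447133

Method order is 2; weight 2^2 = 4.
4×9.2063906332 − 8.4841628007 = 28.3413997321
Divide by 2^2 − 1 = 3.
R = 28.3413997321/3 = 9.4471332440
Correction |R − A(h/2)| = 2.407e-01; gap |A(h/2) − A(h)| = 7.222e-01.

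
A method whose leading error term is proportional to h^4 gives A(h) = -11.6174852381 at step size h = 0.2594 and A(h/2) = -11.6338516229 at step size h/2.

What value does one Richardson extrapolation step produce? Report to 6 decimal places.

-11.634943

Order 4 gives 2^r = 16 and 2^r − 1 = 15.
Difference of the inputs: -11.6338516229 − (-11.6174852381) = -0.0163663848
Divide by 2^4 − 1 = 15: (-0.0163663848)/15 = -0.0010910923
R = -11.6338516229 − 0.0010910923 = -11.6349427152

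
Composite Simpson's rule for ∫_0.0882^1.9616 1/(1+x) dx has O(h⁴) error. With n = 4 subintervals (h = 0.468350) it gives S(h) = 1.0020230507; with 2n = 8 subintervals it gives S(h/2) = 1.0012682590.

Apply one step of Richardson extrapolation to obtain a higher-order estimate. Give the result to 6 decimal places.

Order 4 gives 2^r = 16 and 2^r − 1 = 15.
16 × 1.0012682590 = 16.0202921440; 16.0202921440 − 1.0020230507 = 15.0182690933
(16 × 1.0012682590 − 1.0020230507)/(16 − 1) = 1.0012179396
Shift from A(h/2): −0.0000503194.

1.001218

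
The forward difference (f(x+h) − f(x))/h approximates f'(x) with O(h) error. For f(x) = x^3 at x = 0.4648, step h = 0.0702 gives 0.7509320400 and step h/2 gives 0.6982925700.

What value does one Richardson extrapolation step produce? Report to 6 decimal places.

Leading term ∝ h^1; use weight 2 = 2^1.
Weighted: 1.3965851400 − 0.7509320400 = 0.6456531000
Denominator 2 − 1 = 1.
R = 0.6456531000/1 = 0.6456531000

0.645653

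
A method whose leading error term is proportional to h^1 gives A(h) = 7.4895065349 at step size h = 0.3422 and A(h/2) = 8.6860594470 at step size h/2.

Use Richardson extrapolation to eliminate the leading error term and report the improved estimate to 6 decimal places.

Error is O(h^1); halving h shrinks it by 2^1 = 2.
2·8.6860594470 = 17.3721188940; 17.3721188940 − 7.4895065349 = 9.8826123591
Divide by 2^1 − 1 = 1.
9.8826123591 ÷ 1 = 9.8826123591
Shift from A(h/2): +1.1965529121.

9.882612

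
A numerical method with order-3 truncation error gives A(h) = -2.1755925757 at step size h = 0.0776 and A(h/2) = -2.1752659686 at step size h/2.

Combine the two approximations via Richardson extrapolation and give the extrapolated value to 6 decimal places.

r = 3, so 2^r = 8.
8 × (-2.1752659686) − (-2.1755925757) = -15.2265351731
Divide by 2^3 − 1 = 7.
Extrapolated: (-15.2265351731) / 7 = -2.1752193104

-2.175219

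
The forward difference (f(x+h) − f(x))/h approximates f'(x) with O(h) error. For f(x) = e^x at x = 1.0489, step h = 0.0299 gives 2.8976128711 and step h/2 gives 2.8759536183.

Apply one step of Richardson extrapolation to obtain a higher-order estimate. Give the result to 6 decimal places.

Leading term ∝ h^1; use weight 2 = 2^1.
2·2.8759536183 = 5.7519072366; subtract 2.8976128711 → 2.8542943655
Divide by 2^1 − 1 = 1.
R = 2.8542943655/1 = 2.8542943655
Correction |R − A(h/2)| = 2.166e-02; gap |A(h/2) − A(h)| = 2.166e-02.

2.854294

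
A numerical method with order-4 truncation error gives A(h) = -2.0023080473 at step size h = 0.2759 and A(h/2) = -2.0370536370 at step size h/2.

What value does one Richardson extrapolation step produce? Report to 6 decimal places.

-2.039370

Order 4 gives 2^r = 16 and 2^r − 1 = 15.
Weighted: (-32.5928581920) − (-2.0023080473) = -30.5905501447
Divide by 2^4 − 1 = 15.
R = (-30.5905501447)/15 = -2.0393700096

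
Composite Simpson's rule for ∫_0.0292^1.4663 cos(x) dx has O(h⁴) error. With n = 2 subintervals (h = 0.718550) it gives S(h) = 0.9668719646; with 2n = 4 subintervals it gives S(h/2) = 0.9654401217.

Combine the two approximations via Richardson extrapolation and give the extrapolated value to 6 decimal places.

0.965345

r = 4: numerator weight 16, denominator 15.
2^4*A(h/2) = 15.4470419472; minus A(h) gives 14.4801699826.
14.4801699826 ÷ 15 = 0.9653446655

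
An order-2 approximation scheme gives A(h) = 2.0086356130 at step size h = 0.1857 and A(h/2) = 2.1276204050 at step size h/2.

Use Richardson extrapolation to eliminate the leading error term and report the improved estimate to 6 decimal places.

2.167282

Order 2 gives 2^r = 4 and 2^r − 1 = 3.
4·2.1276204050 = 8.5104816200; subtract 2.0086356130 → 6.5018460070
Denominator 4 − 1 = 3.
(4·2.1276204050 − 2.0086356130)/(4 − 1) = 2.1672820023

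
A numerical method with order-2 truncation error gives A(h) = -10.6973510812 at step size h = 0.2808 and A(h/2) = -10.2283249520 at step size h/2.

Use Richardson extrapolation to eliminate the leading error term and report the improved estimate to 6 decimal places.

r = 2: numerator weight 4, denominator 3.
Weighted: (-40.9132998080) − (-10.6973510812) = -30.2159487268
Extrapolated: (-30.2159487268) / 3 = -10.0719829089

-10.071983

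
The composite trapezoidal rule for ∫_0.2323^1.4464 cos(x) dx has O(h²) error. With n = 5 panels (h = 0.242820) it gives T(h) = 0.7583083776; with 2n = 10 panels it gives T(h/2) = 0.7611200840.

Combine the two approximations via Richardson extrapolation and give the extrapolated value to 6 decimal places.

Error is O(h^2); halving h shrinks it by 2^2 = 4.
4×0.7611200840 − 0.7583083776 = 2.2861719584
Denominator 4 − 1 = 3.
Extrapolated: 2.2861719584 / 3 = 0.7620573195

0.762057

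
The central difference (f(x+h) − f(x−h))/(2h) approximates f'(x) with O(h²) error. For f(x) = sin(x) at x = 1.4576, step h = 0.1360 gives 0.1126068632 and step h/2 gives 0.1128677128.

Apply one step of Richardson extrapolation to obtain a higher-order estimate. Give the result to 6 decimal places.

0.112955

The method has order 2: 2^2 = 4.
2^2 × A(h/2) = 0.4514708512; minus A(h) gives 0.3388639880.
Divide by 2^2 − 1 = 3.
Extrapolated: 0.3388639880 / 3 = 0.1129546627
Gap between inputs: 2.608e-04; correction applied: +0.0000869499.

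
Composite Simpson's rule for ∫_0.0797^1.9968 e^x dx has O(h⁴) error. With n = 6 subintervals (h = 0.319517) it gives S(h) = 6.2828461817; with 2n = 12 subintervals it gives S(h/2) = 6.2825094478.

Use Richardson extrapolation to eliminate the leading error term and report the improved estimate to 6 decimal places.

6.282487

Method order is 4; weight 2^4 = 16.
Top: 16(6.2825094478) − (6.2828461817) = 94.2373049831
94.2373049831 ÷ 15 = 6.2824869989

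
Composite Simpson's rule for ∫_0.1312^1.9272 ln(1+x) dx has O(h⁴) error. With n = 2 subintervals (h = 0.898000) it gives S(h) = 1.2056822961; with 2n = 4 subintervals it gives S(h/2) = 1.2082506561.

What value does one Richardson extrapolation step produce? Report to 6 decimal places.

1.208422

With r = 4 the leading error scales as h^4, so the weight is 2^4 = 16.
Numerator 16*A(h/2) − A(h) = 16*1.2082506561 − 1.2056822961 = 18.1263282015
Extrapolated: 18.1263282015 / 15 = 1.2084218801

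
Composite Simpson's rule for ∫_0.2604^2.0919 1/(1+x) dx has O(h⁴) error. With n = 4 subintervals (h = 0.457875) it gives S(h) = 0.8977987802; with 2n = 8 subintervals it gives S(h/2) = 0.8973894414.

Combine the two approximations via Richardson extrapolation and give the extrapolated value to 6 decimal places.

0.897362

Leading term ∝ h^4; use weight 16 = 2^4.
16·0.8973894414 − 0.8977987802 = 13.4604322822
Divide by 2^4 − 1 = 15.
(16·0.8973894414 − 0.8977987802)/(16 − 1) = 0.8973621521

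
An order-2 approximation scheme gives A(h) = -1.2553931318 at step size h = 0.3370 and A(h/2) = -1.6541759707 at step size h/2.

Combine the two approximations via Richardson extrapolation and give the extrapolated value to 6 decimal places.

-1.787104

Error is O(h^2); halving h shrinks it by 2^2 = 4.
2^2 × A(h/2) = -6.6167038828; minus A(h) gives -5.3613107510.
Denominator 4 − 1 = 3.
R = (-5.3613107510)/3 = -1.7871035837
Correction |R − A(h/2)| = 1.329e-01; gap |A(h/2) − A(h)| = 3.988e-01.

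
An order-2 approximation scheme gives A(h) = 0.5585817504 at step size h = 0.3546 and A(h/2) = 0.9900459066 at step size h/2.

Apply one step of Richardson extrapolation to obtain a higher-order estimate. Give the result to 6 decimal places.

1.133867

Error is O(h^2); halving h shrinks it by 2^2 = 4.
4×0.9900459066 − 0.5585817504 = 3.4016018760
Denominator 4 − 1 = 3.
So the Richardson estimate is 1.1338672920.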